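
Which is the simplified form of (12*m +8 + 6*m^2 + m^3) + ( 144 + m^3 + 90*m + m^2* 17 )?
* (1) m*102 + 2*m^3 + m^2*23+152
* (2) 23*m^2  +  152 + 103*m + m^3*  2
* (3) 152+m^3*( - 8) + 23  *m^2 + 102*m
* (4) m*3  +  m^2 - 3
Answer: 1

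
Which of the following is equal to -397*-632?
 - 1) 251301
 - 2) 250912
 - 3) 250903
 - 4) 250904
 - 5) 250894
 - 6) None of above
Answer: 4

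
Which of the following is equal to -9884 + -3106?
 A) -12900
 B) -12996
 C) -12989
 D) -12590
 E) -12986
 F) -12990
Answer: F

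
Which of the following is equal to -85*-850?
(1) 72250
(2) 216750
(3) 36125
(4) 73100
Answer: 1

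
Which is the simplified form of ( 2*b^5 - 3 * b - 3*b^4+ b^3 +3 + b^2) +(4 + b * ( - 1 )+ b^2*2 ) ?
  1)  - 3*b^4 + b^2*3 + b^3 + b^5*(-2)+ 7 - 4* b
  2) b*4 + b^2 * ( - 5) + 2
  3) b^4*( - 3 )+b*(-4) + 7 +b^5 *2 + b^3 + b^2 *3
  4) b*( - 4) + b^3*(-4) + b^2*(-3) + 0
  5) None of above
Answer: 3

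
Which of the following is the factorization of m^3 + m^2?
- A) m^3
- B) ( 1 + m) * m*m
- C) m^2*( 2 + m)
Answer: B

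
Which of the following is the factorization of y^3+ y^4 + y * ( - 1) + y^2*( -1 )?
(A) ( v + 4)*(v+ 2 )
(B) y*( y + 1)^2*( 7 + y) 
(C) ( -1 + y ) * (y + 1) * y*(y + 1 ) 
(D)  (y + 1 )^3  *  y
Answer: C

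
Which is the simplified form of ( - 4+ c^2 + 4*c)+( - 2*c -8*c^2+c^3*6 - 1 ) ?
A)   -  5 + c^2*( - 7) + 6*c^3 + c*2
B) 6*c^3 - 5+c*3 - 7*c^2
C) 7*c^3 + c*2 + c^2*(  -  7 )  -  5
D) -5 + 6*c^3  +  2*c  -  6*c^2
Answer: A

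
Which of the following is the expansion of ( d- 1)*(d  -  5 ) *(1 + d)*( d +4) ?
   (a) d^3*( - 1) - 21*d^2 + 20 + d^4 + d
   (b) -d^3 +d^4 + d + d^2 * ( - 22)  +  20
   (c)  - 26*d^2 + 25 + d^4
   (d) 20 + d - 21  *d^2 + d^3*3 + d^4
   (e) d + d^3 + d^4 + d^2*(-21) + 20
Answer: a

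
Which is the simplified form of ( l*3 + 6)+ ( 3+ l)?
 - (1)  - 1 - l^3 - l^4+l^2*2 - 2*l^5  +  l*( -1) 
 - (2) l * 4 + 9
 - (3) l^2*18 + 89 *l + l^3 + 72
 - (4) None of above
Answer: 2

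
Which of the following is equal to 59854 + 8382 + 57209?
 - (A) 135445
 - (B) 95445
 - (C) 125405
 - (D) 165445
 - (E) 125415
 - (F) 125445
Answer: F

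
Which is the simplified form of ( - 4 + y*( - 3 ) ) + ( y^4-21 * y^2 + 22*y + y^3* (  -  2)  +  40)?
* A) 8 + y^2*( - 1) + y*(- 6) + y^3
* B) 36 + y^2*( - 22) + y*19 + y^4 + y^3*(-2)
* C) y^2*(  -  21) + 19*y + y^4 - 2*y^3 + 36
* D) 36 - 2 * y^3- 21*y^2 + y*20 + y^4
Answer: C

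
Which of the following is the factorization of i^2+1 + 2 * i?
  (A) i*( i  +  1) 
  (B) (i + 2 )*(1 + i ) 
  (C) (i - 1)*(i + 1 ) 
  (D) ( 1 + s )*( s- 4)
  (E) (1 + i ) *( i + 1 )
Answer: E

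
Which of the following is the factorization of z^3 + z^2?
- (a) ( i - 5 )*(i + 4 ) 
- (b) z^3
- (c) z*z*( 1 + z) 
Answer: c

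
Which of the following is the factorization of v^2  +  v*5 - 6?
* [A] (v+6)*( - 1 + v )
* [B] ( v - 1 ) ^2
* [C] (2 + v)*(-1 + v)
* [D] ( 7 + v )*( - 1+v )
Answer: A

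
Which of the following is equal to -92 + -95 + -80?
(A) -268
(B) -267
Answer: B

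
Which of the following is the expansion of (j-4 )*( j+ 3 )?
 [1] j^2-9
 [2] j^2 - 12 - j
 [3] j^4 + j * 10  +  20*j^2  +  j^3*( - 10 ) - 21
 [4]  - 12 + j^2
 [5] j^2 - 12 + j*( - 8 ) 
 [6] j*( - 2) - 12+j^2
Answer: 2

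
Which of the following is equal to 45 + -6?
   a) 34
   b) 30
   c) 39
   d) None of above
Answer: c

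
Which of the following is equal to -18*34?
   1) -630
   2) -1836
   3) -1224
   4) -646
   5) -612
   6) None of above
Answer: 5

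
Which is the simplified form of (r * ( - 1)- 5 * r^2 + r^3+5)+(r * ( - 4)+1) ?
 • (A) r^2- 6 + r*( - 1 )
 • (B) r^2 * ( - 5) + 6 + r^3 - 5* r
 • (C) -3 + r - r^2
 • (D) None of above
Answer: B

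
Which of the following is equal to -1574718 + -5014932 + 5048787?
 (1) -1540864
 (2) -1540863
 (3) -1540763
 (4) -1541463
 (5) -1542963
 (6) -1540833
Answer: 2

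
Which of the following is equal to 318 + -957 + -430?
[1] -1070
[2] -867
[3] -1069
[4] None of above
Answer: 3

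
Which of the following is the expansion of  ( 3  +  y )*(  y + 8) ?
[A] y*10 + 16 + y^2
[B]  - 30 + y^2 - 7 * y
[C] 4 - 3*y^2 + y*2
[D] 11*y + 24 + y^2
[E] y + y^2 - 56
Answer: D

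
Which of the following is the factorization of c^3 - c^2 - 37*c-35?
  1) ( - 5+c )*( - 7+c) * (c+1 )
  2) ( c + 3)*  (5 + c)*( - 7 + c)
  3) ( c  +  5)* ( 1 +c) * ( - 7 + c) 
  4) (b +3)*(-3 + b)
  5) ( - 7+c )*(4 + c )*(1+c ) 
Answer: 3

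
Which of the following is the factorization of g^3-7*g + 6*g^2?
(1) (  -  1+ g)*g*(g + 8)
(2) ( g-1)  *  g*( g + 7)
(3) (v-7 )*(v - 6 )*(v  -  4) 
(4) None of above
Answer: 2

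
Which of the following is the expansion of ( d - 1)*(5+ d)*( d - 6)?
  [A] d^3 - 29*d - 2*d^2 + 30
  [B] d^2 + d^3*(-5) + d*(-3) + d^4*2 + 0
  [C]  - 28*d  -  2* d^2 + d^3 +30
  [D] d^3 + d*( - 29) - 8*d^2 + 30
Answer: A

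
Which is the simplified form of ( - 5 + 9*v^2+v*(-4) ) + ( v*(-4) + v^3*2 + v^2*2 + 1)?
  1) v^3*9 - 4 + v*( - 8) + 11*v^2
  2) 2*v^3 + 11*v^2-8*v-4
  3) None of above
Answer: 2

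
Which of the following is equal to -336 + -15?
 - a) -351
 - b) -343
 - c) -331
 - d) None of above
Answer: a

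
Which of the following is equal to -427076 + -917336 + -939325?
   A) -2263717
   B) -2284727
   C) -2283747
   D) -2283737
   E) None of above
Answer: D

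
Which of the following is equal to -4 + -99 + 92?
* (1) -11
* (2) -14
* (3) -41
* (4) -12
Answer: 1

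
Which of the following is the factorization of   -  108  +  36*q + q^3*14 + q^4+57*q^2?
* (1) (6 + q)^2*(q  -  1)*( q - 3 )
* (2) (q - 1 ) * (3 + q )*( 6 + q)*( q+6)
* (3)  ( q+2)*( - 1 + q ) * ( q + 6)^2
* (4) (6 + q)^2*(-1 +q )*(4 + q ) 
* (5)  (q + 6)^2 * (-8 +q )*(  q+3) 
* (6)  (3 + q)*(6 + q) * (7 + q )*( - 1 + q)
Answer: 2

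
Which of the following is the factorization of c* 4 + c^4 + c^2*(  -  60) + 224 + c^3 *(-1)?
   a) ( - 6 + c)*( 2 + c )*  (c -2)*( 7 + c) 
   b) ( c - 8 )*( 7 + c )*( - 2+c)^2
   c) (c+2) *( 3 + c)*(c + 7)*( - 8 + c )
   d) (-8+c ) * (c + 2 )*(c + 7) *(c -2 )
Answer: d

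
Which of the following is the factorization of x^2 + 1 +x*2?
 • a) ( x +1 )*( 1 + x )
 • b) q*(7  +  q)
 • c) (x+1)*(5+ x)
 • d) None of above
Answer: a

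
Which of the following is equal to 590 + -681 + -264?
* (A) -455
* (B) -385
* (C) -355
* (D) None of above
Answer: C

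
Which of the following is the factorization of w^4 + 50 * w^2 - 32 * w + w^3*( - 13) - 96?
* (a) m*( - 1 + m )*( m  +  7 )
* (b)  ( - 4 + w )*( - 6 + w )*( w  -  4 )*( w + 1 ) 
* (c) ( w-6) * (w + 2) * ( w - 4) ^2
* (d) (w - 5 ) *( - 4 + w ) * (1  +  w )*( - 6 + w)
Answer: b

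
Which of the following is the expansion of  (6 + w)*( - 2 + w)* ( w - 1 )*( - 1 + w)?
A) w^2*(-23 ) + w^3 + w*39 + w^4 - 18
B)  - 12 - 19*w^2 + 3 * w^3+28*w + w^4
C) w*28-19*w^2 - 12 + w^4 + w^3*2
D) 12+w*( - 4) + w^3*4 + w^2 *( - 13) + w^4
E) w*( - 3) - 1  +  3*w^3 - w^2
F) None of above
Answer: C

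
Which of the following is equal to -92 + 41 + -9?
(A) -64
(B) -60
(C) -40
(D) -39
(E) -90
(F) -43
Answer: B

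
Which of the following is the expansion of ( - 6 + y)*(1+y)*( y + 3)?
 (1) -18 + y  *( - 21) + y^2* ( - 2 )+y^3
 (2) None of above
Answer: 1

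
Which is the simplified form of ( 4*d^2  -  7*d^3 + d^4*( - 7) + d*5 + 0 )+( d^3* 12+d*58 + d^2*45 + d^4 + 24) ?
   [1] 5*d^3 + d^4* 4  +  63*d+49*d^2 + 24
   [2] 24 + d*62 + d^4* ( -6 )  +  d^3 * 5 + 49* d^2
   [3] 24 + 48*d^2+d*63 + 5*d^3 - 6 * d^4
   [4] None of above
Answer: 4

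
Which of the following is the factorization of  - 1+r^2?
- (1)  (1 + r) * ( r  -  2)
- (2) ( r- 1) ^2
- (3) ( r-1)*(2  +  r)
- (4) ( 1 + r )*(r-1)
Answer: 4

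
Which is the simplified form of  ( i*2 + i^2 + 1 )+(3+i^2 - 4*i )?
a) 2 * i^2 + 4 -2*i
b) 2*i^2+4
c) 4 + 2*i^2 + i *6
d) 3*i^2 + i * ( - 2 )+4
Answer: a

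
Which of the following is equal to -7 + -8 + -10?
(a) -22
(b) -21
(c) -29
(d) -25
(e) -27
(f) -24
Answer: d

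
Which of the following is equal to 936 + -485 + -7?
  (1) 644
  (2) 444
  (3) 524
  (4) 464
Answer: 2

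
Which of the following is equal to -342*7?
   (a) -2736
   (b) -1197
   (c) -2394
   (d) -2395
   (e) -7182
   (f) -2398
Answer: c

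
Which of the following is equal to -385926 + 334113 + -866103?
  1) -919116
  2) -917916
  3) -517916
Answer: 2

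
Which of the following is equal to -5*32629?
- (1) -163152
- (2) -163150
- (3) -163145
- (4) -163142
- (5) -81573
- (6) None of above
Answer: 3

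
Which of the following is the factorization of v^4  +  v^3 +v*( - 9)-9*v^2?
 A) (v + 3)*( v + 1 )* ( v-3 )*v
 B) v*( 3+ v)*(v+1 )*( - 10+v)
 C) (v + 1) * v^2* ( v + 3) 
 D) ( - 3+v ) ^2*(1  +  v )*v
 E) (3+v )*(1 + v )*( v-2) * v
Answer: A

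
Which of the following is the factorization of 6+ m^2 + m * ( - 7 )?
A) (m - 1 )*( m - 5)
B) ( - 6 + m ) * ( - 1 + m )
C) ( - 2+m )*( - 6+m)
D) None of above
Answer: B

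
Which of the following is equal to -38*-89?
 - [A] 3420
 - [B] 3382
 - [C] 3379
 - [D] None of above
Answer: B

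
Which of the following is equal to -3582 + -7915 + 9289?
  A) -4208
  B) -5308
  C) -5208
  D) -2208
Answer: D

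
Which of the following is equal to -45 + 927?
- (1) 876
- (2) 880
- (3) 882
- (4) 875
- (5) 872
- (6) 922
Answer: 3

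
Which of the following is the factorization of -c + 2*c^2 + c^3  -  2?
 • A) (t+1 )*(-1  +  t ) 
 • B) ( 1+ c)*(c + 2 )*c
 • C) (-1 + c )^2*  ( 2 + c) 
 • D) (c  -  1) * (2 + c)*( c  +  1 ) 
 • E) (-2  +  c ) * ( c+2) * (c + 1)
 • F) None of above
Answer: D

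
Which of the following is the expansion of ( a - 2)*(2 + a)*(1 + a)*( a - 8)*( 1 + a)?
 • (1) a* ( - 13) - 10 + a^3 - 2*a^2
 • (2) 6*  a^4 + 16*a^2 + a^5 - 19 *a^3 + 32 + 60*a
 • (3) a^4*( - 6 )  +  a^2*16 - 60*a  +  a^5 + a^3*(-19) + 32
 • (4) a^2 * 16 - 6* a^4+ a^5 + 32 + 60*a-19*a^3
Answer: 4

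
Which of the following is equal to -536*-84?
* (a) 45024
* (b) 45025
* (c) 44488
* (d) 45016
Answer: a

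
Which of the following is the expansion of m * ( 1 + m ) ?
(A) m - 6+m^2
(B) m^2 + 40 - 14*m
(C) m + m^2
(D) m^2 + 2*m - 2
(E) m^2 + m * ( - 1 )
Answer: C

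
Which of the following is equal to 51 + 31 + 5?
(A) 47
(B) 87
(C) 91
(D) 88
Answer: B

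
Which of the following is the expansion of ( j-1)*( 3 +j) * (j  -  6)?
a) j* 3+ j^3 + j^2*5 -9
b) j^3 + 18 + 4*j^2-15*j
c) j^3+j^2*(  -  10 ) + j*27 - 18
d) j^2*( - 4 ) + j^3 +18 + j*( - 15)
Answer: d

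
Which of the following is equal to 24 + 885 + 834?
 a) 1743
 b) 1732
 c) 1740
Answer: a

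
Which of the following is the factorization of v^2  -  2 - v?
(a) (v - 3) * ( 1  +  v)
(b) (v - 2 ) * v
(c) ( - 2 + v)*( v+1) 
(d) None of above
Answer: c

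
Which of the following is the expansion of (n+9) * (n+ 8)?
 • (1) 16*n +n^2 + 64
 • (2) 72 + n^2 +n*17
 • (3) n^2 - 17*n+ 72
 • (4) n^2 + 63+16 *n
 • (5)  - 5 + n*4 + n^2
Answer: 2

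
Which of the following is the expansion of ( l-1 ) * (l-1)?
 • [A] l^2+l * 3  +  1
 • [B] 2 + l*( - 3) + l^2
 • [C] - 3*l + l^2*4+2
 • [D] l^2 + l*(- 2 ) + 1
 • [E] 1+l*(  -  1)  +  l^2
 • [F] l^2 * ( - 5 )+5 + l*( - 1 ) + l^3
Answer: D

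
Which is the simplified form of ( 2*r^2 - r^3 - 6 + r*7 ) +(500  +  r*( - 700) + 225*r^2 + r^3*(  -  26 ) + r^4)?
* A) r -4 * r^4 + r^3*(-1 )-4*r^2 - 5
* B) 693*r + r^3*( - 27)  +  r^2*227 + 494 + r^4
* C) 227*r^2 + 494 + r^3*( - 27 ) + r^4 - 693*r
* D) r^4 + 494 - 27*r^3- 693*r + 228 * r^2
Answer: C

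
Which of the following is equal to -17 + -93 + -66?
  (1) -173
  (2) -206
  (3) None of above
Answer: 3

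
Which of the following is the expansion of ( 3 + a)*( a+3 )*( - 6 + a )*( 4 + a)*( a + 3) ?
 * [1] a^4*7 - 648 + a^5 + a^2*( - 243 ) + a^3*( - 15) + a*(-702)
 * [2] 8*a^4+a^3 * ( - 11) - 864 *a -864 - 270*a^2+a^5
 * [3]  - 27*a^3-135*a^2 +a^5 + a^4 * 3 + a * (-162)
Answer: 1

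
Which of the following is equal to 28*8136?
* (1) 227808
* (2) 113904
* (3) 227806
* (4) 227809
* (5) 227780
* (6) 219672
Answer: 1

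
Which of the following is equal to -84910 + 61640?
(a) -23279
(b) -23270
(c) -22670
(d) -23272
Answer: b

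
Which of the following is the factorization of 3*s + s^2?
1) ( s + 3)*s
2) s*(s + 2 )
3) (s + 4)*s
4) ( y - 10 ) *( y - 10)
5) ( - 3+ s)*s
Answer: 1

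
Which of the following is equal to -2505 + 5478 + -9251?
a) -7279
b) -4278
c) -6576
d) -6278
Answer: d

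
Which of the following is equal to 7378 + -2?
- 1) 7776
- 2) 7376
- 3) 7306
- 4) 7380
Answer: 2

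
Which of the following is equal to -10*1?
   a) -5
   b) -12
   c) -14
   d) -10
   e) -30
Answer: d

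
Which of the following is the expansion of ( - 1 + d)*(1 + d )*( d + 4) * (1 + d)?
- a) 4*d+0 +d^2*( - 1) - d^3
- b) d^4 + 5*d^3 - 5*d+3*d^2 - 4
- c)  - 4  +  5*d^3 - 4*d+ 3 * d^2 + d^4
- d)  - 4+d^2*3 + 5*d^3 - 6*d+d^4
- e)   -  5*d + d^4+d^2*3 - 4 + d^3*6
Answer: b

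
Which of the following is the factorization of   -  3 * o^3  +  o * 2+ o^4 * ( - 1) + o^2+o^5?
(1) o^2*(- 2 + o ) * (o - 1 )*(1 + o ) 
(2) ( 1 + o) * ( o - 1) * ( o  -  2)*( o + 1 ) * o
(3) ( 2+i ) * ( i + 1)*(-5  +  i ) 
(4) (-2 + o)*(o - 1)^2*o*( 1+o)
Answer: 2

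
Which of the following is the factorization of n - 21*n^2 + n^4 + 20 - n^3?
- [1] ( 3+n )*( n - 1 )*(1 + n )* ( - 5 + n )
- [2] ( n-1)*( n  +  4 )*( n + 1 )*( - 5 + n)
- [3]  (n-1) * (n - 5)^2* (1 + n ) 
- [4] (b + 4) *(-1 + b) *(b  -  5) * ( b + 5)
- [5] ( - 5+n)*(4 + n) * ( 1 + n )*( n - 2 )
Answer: 2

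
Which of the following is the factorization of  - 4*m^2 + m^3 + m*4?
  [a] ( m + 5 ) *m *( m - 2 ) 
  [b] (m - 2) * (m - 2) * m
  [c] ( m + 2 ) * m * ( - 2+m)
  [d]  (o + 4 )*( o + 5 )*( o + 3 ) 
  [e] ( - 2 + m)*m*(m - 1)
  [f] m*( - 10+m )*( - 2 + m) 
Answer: b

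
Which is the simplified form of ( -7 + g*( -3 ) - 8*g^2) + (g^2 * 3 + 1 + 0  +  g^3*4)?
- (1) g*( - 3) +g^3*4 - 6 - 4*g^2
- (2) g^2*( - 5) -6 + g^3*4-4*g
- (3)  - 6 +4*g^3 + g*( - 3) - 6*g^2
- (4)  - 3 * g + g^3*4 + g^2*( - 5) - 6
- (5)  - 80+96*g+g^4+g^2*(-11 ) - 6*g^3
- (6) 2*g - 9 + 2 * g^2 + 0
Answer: 4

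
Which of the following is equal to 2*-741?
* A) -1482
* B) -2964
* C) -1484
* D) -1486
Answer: A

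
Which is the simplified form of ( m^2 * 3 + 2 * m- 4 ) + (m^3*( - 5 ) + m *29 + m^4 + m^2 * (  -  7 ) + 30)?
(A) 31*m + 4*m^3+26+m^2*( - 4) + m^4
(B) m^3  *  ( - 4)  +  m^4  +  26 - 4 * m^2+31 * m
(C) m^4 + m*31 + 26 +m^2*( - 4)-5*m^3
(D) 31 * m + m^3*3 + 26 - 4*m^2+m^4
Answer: C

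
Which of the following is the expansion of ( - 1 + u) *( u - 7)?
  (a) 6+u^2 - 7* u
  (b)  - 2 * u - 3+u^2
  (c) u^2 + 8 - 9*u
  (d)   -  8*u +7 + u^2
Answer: d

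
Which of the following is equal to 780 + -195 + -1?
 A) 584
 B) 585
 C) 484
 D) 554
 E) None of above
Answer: A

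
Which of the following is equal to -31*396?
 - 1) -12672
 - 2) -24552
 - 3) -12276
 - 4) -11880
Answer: 3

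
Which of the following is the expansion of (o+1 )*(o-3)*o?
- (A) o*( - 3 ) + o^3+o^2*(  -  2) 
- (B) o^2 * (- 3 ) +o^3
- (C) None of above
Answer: A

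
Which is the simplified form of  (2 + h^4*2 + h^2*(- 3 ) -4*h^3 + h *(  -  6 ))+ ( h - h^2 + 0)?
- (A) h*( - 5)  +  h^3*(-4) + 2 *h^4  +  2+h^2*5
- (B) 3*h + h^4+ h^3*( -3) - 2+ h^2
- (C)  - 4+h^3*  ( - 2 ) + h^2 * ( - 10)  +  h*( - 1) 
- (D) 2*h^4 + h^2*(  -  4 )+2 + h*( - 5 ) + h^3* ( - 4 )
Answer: D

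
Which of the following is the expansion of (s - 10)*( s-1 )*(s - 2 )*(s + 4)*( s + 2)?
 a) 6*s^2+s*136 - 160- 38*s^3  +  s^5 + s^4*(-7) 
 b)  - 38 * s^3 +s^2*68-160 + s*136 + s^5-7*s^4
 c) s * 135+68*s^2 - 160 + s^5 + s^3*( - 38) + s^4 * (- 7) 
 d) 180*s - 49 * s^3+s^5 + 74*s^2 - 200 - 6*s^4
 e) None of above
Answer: b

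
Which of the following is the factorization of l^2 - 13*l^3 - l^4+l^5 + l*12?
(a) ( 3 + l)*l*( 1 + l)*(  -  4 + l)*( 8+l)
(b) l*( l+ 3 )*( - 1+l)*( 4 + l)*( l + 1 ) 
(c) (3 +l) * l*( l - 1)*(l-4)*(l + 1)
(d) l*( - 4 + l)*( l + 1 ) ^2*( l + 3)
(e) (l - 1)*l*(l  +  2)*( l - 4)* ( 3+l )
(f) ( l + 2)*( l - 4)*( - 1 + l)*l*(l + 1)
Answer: c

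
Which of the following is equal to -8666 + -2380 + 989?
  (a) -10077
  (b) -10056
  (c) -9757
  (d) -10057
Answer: d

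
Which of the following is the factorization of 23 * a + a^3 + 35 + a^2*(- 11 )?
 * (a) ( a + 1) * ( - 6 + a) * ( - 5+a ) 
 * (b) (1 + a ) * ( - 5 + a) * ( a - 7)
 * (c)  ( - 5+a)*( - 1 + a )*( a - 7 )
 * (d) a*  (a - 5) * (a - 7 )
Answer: b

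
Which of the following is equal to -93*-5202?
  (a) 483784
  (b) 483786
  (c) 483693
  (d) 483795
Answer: b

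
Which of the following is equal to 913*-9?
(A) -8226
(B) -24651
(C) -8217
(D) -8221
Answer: C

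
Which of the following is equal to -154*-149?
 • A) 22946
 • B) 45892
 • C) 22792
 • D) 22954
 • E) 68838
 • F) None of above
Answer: A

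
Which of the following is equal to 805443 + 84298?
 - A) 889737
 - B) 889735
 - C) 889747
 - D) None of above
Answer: D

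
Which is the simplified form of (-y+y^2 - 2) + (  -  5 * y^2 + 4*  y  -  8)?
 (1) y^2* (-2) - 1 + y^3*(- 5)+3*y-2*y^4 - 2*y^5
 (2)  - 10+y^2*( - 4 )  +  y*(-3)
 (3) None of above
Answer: 3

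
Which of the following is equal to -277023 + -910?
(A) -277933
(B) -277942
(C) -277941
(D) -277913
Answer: A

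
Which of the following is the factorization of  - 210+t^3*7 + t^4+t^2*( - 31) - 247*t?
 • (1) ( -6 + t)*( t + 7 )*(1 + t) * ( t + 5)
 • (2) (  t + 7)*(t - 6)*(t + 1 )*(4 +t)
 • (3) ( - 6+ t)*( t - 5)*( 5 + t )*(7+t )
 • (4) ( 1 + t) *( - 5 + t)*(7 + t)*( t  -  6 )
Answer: 1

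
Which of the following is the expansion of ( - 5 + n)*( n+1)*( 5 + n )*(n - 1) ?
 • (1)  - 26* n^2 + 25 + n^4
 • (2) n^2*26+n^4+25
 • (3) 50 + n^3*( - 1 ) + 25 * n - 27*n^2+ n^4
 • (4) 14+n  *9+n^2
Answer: 1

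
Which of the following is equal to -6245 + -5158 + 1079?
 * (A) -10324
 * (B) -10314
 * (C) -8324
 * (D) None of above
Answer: A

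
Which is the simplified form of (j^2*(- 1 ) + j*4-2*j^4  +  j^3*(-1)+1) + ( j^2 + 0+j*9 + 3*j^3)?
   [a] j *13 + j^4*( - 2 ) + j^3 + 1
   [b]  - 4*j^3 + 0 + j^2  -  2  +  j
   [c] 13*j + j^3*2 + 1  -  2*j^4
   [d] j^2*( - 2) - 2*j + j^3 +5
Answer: c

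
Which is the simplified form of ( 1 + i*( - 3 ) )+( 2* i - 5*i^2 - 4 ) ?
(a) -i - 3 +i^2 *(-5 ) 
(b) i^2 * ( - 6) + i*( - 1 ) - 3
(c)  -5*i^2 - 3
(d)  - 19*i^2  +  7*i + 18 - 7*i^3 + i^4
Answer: a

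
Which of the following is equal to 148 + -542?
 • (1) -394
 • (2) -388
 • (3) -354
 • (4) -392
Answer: 1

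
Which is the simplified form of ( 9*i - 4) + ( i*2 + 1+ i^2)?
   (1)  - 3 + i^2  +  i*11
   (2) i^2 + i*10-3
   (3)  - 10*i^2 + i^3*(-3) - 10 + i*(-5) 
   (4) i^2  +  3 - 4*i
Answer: 1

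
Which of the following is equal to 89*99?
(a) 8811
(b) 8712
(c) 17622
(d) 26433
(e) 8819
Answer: a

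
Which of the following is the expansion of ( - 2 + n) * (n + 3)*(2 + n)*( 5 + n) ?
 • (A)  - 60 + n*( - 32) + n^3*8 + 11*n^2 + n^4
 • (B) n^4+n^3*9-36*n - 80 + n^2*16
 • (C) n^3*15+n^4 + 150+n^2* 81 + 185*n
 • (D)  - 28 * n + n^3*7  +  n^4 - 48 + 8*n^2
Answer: A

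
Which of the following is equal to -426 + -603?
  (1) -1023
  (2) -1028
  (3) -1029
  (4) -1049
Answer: 3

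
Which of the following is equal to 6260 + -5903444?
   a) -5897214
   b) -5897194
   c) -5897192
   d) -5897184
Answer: d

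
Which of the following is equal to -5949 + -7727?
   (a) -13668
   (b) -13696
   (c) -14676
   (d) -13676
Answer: d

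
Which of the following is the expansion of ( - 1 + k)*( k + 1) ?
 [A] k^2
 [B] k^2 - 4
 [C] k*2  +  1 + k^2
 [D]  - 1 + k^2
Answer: D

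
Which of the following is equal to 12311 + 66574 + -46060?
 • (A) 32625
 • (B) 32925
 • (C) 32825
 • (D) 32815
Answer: C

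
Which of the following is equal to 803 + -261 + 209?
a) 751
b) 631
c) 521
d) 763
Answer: a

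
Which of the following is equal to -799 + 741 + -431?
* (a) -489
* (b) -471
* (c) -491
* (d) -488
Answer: a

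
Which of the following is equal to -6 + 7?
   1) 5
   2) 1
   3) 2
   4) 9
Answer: 2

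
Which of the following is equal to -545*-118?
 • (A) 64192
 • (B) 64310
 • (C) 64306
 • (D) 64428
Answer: B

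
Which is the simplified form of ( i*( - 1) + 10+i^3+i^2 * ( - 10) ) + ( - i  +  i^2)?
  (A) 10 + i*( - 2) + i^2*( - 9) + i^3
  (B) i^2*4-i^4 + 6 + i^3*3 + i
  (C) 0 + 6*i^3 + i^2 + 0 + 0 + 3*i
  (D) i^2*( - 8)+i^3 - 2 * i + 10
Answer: A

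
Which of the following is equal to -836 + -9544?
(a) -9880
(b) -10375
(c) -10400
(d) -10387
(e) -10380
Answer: e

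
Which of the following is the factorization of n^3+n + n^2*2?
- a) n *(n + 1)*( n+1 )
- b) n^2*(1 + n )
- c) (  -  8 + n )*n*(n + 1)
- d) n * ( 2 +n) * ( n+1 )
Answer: a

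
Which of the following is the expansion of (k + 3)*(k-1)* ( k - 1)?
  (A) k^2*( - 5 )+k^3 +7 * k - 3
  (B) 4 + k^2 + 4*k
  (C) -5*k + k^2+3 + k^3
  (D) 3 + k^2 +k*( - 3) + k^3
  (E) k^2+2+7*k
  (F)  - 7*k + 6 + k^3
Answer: C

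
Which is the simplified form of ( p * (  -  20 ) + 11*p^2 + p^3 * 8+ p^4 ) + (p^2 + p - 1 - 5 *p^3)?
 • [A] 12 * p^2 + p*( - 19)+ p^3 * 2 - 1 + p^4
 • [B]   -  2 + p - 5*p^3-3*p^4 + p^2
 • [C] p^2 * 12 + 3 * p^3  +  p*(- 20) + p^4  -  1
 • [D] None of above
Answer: D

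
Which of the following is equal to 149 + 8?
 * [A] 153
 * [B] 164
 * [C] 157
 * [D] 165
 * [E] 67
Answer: C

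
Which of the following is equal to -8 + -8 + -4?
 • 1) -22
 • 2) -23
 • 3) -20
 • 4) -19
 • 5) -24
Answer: 3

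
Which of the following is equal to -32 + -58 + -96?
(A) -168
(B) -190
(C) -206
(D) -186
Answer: D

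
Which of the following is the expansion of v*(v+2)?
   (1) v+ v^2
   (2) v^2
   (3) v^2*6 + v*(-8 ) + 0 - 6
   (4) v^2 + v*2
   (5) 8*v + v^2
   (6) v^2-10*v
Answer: 4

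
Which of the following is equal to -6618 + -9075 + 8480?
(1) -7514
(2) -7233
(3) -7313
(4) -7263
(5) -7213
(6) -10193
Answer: 5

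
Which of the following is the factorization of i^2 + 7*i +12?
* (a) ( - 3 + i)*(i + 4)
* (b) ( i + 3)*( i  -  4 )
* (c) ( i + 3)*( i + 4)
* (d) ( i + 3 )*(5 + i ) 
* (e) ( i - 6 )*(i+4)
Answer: c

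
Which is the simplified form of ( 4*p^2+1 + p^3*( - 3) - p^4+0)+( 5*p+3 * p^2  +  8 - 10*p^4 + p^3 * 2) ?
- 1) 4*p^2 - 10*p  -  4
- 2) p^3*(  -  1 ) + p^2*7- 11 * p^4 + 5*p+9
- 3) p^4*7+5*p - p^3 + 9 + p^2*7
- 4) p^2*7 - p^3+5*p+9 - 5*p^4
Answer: 2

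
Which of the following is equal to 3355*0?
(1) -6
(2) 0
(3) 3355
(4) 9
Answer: 2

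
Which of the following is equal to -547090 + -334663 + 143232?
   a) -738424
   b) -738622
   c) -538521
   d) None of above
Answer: d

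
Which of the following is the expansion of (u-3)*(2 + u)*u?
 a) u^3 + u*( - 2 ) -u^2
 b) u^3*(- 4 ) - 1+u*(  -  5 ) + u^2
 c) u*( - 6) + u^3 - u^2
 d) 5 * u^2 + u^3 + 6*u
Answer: c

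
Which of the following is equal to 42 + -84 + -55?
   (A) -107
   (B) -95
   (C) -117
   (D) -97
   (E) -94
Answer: D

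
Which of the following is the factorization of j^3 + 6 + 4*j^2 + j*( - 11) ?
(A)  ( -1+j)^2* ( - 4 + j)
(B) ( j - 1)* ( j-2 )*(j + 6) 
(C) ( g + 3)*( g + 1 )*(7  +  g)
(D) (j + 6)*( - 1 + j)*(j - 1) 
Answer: D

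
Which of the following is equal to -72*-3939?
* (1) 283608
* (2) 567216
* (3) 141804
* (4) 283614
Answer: 1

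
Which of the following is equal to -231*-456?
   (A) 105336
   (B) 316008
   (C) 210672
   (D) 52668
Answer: A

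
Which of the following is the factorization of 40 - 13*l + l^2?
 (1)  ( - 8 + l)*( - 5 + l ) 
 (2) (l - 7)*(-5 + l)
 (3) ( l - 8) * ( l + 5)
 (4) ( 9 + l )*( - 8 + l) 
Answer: 1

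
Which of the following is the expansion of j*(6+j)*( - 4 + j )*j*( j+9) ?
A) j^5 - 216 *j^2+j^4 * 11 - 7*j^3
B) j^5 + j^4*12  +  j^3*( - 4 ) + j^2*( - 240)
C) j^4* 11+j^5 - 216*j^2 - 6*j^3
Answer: C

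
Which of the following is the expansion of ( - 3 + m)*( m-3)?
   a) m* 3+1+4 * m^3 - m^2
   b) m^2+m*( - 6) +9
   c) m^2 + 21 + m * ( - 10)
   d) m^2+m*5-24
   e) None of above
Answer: b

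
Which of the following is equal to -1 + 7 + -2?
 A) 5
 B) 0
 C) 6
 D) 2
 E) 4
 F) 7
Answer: E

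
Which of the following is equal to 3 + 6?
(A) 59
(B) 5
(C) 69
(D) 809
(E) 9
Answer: E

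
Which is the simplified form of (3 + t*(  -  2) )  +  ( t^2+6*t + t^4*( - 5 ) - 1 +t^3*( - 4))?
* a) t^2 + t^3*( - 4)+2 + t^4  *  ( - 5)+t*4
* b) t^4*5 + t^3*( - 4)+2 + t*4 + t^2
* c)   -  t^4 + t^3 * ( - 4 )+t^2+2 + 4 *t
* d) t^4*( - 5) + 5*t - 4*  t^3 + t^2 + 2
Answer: a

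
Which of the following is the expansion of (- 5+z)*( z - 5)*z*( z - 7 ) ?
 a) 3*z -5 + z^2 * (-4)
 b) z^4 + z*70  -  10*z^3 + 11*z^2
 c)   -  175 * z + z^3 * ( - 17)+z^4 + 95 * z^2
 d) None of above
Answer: c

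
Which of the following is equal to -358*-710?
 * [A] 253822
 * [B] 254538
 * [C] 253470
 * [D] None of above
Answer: D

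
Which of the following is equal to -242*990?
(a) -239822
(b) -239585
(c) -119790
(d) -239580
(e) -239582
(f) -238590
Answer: d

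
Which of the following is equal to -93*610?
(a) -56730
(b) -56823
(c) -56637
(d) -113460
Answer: a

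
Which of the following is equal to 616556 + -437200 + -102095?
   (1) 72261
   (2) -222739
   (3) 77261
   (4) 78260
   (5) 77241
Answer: 3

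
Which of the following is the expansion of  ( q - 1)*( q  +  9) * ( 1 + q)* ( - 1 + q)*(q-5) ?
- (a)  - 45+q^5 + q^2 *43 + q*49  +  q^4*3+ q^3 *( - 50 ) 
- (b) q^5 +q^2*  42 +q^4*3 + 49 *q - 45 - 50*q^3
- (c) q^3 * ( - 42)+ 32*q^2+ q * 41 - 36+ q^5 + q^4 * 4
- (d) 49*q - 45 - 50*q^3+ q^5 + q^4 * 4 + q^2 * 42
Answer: b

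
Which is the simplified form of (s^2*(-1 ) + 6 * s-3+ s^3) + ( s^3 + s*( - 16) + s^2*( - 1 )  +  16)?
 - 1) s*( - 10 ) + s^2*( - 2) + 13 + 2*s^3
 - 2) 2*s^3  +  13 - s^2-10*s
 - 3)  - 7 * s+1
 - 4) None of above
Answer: 1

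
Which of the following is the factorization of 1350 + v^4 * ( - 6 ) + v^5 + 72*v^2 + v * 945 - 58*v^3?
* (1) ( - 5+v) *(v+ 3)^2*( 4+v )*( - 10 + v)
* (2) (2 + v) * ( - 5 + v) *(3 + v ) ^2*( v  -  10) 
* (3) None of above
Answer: 3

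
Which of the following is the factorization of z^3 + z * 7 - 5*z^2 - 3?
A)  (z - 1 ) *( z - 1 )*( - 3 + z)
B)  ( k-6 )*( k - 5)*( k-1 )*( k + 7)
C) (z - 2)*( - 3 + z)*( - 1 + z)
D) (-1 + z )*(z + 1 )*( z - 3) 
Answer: A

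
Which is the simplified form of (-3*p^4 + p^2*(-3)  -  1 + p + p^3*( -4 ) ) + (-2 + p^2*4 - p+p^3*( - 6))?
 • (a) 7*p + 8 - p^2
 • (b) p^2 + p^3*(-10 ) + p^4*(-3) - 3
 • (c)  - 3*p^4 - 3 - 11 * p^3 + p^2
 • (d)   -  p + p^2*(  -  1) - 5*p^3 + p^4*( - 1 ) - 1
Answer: b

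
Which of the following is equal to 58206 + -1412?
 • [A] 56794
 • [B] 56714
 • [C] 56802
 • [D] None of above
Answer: A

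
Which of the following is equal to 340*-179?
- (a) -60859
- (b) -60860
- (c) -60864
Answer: b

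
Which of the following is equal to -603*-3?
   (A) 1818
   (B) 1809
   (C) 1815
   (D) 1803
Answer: B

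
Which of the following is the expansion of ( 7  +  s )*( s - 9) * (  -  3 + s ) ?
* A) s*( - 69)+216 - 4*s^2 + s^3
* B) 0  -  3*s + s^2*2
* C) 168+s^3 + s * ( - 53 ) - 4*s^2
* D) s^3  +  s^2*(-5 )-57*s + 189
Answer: D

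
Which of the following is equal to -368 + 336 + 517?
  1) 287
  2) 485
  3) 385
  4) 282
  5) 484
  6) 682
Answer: 2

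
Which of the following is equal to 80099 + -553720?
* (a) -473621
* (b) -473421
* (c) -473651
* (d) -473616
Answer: a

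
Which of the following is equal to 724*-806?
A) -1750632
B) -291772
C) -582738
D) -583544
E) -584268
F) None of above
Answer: D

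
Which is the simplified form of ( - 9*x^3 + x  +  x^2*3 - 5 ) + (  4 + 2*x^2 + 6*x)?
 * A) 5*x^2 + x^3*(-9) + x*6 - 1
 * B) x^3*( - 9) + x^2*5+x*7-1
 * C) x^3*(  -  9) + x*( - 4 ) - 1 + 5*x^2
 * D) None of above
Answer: B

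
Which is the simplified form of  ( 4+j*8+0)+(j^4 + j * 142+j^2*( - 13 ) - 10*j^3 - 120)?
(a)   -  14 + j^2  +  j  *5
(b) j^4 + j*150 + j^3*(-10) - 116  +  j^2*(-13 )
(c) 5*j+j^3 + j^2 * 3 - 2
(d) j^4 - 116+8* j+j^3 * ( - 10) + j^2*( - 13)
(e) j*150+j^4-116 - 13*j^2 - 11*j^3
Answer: b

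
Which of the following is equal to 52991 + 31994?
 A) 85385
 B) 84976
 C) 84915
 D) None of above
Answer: D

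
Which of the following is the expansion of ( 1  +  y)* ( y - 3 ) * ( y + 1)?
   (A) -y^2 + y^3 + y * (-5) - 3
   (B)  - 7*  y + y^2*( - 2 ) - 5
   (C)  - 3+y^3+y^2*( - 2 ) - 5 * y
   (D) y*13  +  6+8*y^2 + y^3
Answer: A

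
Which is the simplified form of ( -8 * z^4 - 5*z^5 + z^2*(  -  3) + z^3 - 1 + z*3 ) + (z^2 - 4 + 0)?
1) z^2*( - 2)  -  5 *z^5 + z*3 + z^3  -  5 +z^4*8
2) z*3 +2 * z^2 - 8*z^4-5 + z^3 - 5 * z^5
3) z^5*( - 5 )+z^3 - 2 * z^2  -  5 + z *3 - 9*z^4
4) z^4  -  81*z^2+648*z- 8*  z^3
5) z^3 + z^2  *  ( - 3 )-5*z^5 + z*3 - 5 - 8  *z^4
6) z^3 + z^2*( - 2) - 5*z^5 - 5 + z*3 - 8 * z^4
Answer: 6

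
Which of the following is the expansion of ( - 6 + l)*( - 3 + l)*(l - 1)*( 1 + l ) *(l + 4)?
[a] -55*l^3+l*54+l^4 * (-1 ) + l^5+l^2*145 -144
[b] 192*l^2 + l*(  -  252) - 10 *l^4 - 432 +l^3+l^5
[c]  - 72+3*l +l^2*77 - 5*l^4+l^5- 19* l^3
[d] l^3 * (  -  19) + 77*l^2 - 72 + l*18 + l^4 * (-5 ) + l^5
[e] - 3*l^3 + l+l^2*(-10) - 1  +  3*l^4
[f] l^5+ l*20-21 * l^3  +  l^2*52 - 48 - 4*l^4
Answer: d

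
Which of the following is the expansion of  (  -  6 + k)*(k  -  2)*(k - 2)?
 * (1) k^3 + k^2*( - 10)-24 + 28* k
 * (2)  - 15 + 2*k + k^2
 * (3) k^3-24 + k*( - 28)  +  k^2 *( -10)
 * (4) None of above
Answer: 1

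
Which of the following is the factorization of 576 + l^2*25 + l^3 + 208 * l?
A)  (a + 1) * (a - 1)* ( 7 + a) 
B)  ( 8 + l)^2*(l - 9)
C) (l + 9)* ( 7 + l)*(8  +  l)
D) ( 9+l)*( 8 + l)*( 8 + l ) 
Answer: D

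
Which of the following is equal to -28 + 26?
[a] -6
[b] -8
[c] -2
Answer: c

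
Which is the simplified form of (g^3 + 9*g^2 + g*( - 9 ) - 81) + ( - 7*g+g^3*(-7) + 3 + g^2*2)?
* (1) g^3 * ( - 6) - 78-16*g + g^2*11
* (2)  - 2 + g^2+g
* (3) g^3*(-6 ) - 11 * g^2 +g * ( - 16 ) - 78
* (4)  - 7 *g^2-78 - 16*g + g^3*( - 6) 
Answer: 1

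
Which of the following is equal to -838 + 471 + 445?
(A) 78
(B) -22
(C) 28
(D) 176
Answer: A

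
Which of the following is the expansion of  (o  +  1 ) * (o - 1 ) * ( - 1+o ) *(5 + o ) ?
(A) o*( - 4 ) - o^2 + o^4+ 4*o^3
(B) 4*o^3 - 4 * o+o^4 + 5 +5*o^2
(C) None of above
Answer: C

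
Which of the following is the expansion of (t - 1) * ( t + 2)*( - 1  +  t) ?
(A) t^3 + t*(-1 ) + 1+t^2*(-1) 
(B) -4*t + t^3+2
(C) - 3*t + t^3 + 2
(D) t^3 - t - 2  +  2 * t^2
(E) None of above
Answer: C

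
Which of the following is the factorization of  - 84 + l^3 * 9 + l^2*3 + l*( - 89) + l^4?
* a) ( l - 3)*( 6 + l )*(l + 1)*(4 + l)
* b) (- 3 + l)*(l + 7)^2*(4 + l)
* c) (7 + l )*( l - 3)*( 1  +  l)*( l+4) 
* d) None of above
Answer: c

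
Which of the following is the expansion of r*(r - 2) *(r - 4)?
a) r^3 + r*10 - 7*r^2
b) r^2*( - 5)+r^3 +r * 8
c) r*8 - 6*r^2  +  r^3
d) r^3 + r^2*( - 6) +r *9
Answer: c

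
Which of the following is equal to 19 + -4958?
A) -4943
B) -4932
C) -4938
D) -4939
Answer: D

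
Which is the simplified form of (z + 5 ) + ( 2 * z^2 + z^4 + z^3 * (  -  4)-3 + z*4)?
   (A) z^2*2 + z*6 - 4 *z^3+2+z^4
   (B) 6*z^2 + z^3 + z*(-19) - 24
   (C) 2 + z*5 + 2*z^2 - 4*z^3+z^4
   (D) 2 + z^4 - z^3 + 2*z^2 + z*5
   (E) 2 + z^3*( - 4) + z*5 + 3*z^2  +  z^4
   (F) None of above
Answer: C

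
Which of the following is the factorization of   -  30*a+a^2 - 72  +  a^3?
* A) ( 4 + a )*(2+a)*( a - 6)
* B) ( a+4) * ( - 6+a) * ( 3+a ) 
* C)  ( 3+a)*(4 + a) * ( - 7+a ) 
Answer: B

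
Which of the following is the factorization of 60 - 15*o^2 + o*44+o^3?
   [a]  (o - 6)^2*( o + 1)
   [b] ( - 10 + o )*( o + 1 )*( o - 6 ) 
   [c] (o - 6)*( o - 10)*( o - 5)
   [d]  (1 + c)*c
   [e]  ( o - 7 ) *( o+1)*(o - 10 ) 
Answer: b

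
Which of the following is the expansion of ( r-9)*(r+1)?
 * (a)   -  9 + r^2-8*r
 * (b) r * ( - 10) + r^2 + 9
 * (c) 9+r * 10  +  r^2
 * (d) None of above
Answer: a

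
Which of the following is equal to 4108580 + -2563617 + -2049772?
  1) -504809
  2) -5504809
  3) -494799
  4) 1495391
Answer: 1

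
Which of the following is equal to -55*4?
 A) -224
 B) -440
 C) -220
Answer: C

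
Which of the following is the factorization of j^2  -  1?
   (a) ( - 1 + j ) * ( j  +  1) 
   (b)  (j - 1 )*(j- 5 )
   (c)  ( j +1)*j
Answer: a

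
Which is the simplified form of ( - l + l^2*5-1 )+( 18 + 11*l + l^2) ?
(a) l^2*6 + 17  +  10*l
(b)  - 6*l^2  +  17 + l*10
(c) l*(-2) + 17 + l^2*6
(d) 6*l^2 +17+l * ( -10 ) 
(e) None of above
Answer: a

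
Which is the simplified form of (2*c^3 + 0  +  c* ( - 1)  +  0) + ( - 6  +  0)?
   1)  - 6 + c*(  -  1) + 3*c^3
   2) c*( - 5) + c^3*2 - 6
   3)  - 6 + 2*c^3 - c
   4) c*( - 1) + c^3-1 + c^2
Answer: 3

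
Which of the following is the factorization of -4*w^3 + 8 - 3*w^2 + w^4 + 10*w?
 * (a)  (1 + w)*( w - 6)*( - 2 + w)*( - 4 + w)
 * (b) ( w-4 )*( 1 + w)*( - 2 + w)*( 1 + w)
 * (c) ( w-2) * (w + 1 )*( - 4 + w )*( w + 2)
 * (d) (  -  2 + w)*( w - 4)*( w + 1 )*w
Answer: b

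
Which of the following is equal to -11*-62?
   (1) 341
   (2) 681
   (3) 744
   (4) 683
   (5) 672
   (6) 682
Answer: 6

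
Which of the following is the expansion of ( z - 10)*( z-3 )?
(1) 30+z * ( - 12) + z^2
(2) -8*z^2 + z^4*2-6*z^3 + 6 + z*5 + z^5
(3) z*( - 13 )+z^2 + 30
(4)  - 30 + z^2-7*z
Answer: 3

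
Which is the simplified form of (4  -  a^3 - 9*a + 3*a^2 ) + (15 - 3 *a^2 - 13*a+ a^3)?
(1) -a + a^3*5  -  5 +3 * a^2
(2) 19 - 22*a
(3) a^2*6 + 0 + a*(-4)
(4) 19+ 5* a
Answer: 2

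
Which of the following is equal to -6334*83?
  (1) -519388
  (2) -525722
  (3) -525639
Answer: 2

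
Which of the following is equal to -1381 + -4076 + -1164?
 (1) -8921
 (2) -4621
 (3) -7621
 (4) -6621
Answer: 4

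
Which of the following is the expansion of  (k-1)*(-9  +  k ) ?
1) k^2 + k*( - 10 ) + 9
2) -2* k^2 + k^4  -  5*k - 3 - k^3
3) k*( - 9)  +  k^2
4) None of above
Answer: 1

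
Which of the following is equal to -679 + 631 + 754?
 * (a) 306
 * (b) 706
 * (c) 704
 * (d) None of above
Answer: b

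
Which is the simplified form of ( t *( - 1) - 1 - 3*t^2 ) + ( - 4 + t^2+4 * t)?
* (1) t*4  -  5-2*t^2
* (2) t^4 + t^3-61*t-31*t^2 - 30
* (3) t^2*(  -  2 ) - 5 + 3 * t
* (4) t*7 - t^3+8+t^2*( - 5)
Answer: 3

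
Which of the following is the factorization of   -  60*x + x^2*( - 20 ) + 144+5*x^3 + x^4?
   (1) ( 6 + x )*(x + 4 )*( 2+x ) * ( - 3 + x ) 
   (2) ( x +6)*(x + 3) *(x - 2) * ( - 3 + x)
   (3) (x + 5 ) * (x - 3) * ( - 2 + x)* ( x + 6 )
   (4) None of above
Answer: 4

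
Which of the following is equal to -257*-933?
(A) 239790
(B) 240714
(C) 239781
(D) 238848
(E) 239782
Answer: C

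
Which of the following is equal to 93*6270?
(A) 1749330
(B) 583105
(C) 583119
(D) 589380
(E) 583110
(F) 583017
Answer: E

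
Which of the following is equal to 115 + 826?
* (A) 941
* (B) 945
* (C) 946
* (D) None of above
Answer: A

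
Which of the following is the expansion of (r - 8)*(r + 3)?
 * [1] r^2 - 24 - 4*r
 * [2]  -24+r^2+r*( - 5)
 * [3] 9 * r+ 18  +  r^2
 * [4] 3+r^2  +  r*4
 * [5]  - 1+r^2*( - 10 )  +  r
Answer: 2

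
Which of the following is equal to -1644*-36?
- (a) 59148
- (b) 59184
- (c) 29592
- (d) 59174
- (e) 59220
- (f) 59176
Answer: b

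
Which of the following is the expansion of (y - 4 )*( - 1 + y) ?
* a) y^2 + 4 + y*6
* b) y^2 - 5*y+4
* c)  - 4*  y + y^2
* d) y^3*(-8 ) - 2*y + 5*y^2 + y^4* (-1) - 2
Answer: b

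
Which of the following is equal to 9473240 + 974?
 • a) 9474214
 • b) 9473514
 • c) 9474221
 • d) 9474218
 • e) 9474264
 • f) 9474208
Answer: a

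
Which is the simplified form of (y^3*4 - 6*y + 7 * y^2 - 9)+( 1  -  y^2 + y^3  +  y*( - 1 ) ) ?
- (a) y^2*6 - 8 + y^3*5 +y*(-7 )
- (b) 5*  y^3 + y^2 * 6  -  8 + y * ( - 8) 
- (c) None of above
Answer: a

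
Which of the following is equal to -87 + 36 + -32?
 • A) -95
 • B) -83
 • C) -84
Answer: B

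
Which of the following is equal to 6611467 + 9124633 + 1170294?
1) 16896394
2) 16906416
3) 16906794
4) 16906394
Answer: 4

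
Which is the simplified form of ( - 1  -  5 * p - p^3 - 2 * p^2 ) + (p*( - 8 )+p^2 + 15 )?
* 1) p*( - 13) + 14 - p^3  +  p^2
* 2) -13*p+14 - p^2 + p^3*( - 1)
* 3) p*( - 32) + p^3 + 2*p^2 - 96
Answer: 2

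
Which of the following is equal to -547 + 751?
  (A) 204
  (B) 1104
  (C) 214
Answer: A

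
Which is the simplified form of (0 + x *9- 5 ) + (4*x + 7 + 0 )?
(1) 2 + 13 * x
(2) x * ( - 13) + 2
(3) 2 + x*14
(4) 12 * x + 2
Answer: 1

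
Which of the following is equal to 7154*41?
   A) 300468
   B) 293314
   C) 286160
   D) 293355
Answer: B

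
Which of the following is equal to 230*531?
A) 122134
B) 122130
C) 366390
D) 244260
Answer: B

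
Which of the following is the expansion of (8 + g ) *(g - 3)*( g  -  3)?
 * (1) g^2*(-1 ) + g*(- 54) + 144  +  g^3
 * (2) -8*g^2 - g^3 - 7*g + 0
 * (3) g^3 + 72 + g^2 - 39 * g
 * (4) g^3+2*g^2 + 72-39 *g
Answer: 4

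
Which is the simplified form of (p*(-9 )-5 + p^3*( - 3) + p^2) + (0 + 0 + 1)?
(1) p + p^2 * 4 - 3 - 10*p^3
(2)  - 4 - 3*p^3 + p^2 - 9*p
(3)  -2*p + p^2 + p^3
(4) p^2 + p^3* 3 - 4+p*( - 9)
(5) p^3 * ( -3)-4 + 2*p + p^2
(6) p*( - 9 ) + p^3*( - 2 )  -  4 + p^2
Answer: 2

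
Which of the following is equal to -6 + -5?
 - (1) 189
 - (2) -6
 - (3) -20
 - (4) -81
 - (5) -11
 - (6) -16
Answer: 5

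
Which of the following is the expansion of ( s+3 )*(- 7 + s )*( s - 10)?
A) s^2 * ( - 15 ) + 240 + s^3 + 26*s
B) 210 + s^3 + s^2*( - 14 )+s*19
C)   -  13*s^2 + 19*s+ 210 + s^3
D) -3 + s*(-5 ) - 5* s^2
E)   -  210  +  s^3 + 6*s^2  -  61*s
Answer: B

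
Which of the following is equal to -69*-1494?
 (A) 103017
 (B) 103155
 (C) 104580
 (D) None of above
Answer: D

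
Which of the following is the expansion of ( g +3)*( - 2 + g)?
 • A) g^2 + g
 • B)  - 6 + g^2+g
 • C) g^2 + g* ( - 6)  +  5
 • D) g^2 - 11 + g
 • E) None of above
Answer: B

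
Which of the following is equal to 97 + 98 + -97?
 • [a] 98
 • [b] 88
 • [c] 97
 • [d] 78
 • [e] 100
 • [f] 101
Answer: a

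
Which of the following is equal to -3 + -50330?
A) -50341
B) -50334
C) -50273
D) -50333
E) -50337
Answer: D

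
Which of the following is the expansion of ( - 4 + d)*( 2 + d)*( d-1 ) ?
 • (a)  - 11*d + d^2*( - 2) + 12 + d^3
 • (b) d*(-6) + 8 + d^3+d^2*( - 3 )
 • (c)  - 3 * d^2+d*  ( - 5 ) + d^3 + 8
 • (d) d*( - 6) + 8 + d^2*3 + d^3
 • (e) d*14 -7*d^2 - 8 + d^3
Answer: b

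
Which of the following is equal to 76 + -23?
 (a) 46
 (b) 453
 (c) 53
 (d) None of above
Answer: c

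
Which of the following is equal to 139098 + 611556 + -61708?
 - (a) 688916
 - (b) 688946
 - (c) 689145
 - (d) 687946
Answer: b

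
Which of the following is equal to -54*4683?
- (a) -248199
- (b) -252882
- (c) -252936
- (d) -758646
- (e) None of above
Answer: b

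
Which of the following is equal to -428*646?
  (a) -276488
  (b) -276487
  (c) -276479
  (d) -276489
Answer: a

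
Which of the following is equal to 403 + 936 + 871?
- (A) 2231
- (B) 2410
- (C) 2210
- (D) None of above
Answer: C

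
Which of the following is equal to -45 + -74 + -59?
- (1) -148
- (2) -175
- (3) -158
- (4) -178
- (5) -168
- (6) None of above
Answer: 4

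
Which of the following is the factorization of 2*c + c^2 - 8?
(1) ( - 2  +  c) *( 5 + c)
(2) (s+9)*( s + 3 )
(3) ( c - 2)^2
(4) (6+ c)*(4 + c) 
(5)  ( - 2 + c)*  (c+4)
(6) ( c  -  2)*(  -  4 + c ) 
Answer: 5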